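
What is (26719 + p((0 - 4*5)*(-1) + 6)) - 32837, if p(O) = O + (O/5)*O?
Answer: -29784/5 ≈ -5956.8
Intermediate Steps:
p(O) = O + O**2/5 (p(O) = O + (O*(1/5))*O = O + (O/5)*O = O + O**2/5)
(26719 + p((0 - 4*5)*(-1) + 6)) - 32837 = (26719 + ((0 - 4*5)*(-1) + 6)*(5 + ((0 - 4*5)*(-1) + 6))/5) - 32837 = (26719 + ((0 - 20)*(-1) + 6)*(5 + ((0 - 20)*(-1) + 6))/5) - 32837 = (26719 + (-20*(-1) + 6)*(5 + (-20*(-1) + 6))/5) - 32837 = (26719 + (20 + 6)*(5 + (20 + 6))/5) - 32837 = (26719 + (1/5)*26*(5 + 26)) - 32837 = (26719 + (1/5)*26*31) - 32837 = (26719 + 806/5) - 32837 = 134401/5 - 32837 = -29784/5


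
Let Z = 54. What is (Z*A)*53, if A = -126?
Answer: -360612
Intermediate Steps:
(Z*A)*53 = (54*(-126))*53 = -6804*53 = -360612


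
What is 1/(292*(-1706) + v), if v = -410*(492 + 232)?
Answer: -1/794992 ≈ -1.2579e-6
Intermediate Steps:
v = -296840 (v = -410*724 = -296840)
1/(292*(-1706) + v) = 1/(292*(-1706) - 296840) = 1/(-498152 - 296840) = 1/(-794992) = -1/794992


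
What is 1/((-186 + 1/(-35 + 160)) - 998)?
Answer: -125/147999 ≈ -0.00084460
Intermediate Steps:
1/((-186 + 1/(-35 + 160)) - 998) = 1/((-186 + 1/125) - 998) = 1/(-23249/125 - 998) = 1/(-147999/125) = -125/147999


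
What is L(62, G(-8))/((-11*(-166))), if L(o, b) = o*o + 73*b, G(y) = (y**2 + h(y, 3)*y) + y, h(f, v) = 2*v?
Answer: 2214/913 ≈ 2.4250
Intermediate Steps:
G(y) = y**2 + 7*y (G(y) = (y**2 + (2*3)*y) + y = (y**2 + 6*y) + y = y**2 + 7*y)
L(o, b) = o**2 + 73*b
L(62, G(-8))/((-11*(-166))) = (62**2 + 73*(-8*(7 - 8)))/((-11*(-166))) = (3844 + 73*(-8*(-1)))/1826 = (3844 + 73*8)*(1/1826) = (3844 + 584)*(1/1826) = 4428*(1/1826) = 2214/913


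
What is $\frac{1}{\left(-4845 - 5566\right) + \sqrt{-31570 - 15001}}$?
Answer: $- \frac{10411}{108435492} - \frac{i \sqrt{46571}}{108435492} \approx -9.6011 \cdot 10^{-5} - 1.9902 \cdot 10^{-6} i$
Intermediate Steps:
$\frac{1}{\left(-4845 - 5566\right) + \sqrt{-31570 - 15001}} = \frac{1}{-10411 + \sqrt{-46571}} = \frac{1}{-10411 + i \sqrt{46571}}$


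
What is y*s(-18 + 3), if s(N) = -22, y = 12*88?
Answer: -23232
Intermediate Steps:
y = 1056
y*s(-18 + 3) = 1056*(-22) = -23232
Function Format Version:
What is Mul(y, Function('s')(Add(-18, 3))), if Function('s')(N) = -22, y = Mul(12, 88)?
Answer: -23232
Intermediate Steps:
y = 1056
Mul(y, Function('s')(Add(-18, 3))) = Mul(1056, -22) = -23232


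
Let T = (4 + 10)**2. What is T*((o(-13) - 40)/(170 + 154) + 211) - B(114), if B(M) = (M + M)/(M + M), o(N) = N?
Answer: 3347158/81 ≈ 41323.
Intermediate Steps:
T = 196 (T = 14**2 = 196)
B(M) = 1 (B(M) = (2*M)/((2*M)) = (2*M)*(1/(2*M)) = 1)
T*((o(-13) - 40)/(170 + 154) + 211) - B(114) = 196*((-13 - 40)/(170 + 154) + 211) - 1*1 = 196*(-53/324 + 211) - 1 = 196*(68311/324) - 1 = 3347239/81 - 1 = 3347158/81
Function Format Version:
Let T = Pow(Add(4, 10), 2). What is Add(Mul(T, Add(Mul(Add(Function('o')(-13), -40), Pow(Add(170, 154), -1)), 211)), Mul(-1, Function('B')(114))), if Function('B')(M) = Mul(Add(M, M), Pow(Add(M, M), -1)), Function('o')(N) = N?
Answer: Rational(3347158, 81) ≈ 41323.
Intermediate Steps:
T = 196 (T = Pow(14, 2) = 196)
Function('B')(M) = 1 (Function('B')(M) = Mul(Mul(2, M), Pow(Mul(2, M), -1)) = Mul(Mul(2, M), Mul(Rational(1, 2), Pow(M, -1))) = 1)
Add(Mul(T, Add(Mul(Add(Function('o')(-13), -40), Pow(Add(170, 154), -1)), 211)), Mul(-1, Function('B')(114))) = Add(Mul(196, Add(Mul(Add(-13, -40), Pow(Add(170, 154), -1)), 211)), Mul(-1, 1)) = Add(Mul(196, Add(Mul(-53, Pow(324, -1)), 211)), -1) = Add(Mul(196, Add(Mul(-53, Rational(1, 324)), 211)), -1) = Add(Mul(196, Add(Rational(-53, 324), 211)), -1) = Add(Mul(196, Rational(68311, 324)), -1) = Add(Rational(3347239, 81), -1) = Rational(3347158, 81)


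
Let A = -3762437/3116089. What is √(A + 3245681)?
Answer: 2*√7878896342907944577/3116089 ≈ 1801.6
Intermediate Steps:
A = -3762437/3116089 ≈ -1.2074
√(A + 3245681) = √(-3762437/3116089 + 3245681) = √(10113827099172/3116089) = 2*√7878896342907944577/3116089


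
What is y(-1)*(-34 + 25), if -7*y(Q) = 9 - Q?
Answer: 90/7 ≈ 12.857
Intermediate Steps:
y(Q) = -9/7 + Q/7 (y(Q) = -(9 - Q)/7 = -9/7 + Q/7)
y(-1)*(-34 + 25) = (-9/7 + (⅐)*(-1))*(-34 + 25) = (-9/7 - ⅐)*(-9) = -10/7*(-9) = 90/7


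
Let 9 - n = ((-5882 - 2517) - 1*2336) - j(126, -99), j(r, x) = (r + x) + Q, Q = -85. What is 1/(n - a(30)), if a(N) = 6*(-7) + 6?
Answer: 1/10722 ≈ 9.3266e-5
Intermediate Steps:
j(r, x) = -85 + r + x (j(r, x) = (r + x) - 85 = -85 + r + x)
n = 10686 (n = 9 - (((-5882 - 2517) - 1*2336) - (-85 + 126 - 99)) = 9 - ((-8399 - 2336) - 1*(-58)) = 9 - (-10735 + 58) = 9 - 1*(-10677) = 9 + 10677 = 10686)
a(N) = -36 (a(N) = -42 + 6 = -36)
1/(n - a(30)) = 1/(10686 - 1*(-36)) = 1/(10686 + 36) = 1/10722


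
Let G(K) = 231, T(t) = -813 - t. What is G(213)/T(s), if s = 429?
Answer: -77/414 ≈ -0.18599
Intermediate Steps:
G(213)/T(s) = 231/(-813 - 1*429) = 231/(-813 - 429) = 231/(-1242) = 231*(-1/1242) = -77/414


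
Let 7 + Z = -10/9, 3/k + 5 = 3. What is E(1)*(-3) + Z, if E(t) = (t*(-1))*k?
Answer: -227/18 ≈ -12.611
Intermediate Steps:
k = -3/2 (k = 3/(-5 + 3) = 3/(-2) = 3*(-½) = -3/2 ≈ -1.5000)
E(t) = 3*t/2 (E(t) = (t*(-1))*(-3/2) = -t*(-3/2) = 3*t/2)
Z = -73/9 (Z = -7 - 10/9 = -73/9 ≈ -8.1111)
E(1)*(-3) + Z = ((3/2)*1)*(-3) - 73/9 = (3/2)*(-3) - 73/9 = -9/2 - 73/9 = -227/18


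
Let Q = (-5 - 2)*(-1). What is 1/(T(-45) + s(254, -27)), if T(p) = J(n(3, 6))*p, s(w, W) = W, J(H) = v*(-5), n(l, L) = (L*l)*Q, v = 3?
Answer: 1/648 ≈ 0.0015432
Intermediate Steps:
Q = 7 (Q = -7*(-1) = 7)
n(l, L) = 7*L*l (n(l, L) = (L*l)*7 = 7*L*l)
J(H) = -15 (J(H) = 3*(-5) = -15)
T(p) = -15*p
1/(T(-45) + s(254, -27)) = 1/(-15*(-45) - 27) = 1/(675 - 27) = 1/648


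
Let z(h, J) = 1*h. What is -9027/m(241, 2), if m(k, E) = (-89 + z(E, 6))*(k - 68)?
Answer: 3009/5017 ≈ 0.59976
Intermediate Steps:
z(h, J) = h
m(k, E) = (-89 + E)*(-68 + k) (m(k, E) = (-89 + E)*(k - 68) = (-89 + E)*(-68 + k))
-9027/m(241, 2) = -9027/(6052 - 89*241 - 68*2 + 2*241) = -9027/(6052 - 21449 - 136 + 482) = -9027/(-15051) = -9027*(-1/15051) = 3009/5017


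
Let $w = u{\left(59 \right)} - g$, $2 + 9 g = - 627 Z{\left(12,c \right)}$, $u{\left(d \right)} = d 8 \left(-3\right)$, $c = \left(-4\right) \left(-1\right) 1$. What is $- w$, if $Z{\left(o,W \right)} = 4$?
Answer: $\frac{10234}{9} \approx 1137.1$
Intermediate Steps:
$c = 4$ ($c = 4 \cdot 1 = 4$)
$u{\left(d \right)} = - 24 d$ ($u{\left(d \right)} = 8 d \left(-3\right) = - 24 d$)
$g = - \frac{2510}{9}$ ($g = - \frac{2}{9} + \frac{\left(-627\right) 4}{9} = - \frac{2}{9} + \frac{1}{9} \left(-2508\right) = - \frac{2}{9} - \frac{836}{3} = - \frac{2510}{9} \approx -278.89$)
$w = - \frac{10234}{9}$ ($w = \left(-24\right) 59 - - \frac{2510}{9} = -1416 + \frac{2510}{9} = - \frac{10234}{9} \approx -1137.1$)
$- w = \left(-1\right) \left(- \frac{10234}{9}\right) = \frac{10234}{9}$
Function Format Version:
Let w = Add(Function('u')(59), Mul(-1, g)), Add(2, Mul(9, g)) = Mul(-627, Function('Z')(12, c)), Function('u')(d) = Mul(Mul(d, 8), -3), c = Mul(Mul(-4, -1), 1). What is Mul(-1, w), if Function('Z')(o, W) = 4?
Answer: Rational(10234, 9) ≈ 1137.1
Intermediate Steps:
c = 4 (c = Mul(4, 1) = 4)
Function('u')(d) = Mul(-24, d) (Function('u')(d) = Mul(Mul(8, d), -3) = Mul(-24, d))
g = Rational(-2510, 9) (g = Add(Rational(-2, 9), Mul(Rational(1, 9), Mul(-627, 4))) = Add(Rational(-2, 9), Mul(Rational(1, 9), -2508)) = Add(Rational(-2, 9), Rational(-836, 3)) = Rational(-2510, 9) ≈ -278.89)
w = Rational(-10234, 9) (w = Add(Mul(-24, 59), Mul(-1, Rational(-2510, 9))) = Add(-1416, Rational(2510, 9)) = Rational(-10234, 9) ≈ -1137.1)
Mul(-1, w) = Mul(-1, Rational(-10234, 9)) = Rational(10234, 9)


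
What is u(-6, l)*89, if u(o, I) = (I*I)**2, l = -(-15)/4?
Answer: 4505625/256 ≈ 17600.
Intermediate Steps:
l = 15/4 (l = -(-15)/4 = -3*(-5/4) = 15/4 ≈ 3.7500)
u(o, I) = I**4 (u(o, I) = (I**2)**2 = I**4)
u(-6, l)*89 = (15/4)**4*89 = (50625/256)*89 = 4505625/256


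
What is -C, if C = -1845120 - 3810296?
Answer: 5655416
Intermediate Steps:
C = -5655416
-C = -1*(-5655416) = 5655416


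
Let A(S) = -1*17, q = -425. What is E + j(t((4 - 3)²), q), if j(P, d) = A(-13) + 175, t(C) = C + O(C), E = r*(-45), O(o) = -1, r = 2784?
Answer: -125122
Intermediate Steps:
A(S) = -17
E = -125280 (E = 2784*(-45) = -125280)
t(C) = -1 + C (t(C) = C - 1 = -1 + C)
j(P, d) = 158 (j(P, d) = -17 + 175 = 158)
E + j(t((4 - 3)²), q) = -125280 + 158 = -125122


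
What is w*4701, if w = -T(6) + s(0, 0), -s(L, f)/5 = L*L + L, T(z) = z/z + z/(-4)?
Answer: 4701/2 ≈ 2350.5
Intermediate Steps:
T(z) = 1 - z/4 (T(z) = 1 + z*(-¼) = 1 - z/4)
s(L, f) = -5*L - 5*L² (s(L, f) = -5*(L*L + L) = -5*(L² + L) = -5*(L + L²) = -5*L - 5*L²)
w = ½ (w = -(1 - ¼*6) - 5*0*(1 + 0) = -(1 - 3/2) - 5*0*1 = -1*(-½) + 0 = ½ + 0 = ½ ≈ 0.50000)
w*4701 = (½)*4701 = 4701/2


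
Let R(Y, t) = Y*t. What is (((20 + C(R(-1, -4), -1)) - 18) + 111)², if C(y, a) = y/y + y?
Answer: 13924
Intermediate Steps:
C(y, a) = 1 + y
(((20 + C(R(-1, -4), -1)) - 18) + 111)² = (((20 + (1 - 1*(-4))) - 18) + 111)² = (((20 + (1 + 4)) - 18) + 111)² = (((20 + 5) - 18) + 111)² = ((25 - 18) + 111)² = (7 + 111)² = 118² = 13924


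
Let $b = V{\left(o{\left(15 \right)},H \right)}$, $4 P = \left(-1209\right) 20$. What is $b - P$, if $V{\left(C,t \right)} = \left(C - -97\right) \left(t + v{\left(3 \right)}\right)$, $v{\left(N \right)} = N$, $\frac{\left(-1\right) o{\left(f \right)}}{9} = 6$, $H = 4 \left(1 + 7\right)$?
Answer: $7550$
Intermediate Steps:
$H = 32$ ($H = 4 \cdot 8 = 32$)
$o{\left(f \right)} = -54$ ($o{\left(f \right)} = \left(-9\right) 6 = -54$)
$P = -6045$ ($P = \frac{\left(-1209\right) 20}{4} = \frac{1}{4} \left(-24180\right) = -6045$)
$V{\left(C,t \right)} = \left(3 + t\right) \left(97 + C\right)$ ($V{\left(C,t \right)} = \left(C - -97\right) \left(t + 3\right) = \left(C + 97\right) \left(3 + t\right) = \left(97 + C\right) \left(3 + t\right) = \left(3 + t\right) \left(97 + C\right)$)
$b = 1505$ ($b = 291 + 3 \left(-54\right) + 97 \cdot 32 - 1728 = 291 - 162 + 3104 - 1728 = 1505$)
$b - P = 1505 - -6045 = 1505 + 6045 = 7550$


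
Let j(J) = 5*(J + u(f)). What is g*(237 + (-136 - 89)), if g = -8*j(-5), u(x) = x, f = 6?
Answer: -480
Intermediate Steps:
j(J) = 30 + 5*J (j(J) = 5*(J + 6) = 5*(6 + J) = 30 + 5*J)
g = -40 (g = -8*(30 + 5*(-5)) = -8*(30 - 25) = -8*5 = -40)
g*(237 + (-136 - 89)) = -40*(237 + (-136 - 89)) = -40*(237 - 225) = -40*12 = -480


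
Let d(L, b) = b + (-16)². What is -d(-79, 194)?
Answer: -450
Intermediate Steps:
d(L, b) = 256 + b (d(L, b) = b + 256 = 256 + b)
-d(-79, 194) = -(256 + 194) = -1*450 = -450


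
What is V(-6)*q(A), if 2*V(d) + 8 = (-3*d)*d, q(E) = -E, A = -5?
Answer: -290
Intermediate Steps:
V(d) = -4 - 3*d²/2 (V(d) = -4 + ((-3*d)*d)/2 = -4 + (-3*d²)/2 = -4 - 3*d²/2)
V(-6)*q(A) = (-4 - 3/2*(-6)²)*(-1*(-5)) = (-4 - 3/2*36)*5 = (-4 - 54)*5 = -58*5 = -290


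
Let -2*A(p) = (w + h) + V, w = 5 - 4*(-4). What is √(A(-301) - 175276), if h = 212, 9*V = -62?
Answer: I*√6314006/6 ≈ 418.79*I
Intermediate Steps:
V = -62/9 (V = (⅑)*(-62) = -62/9 ≈ -6.8889)
w = 21 (w = 5 + 16 = 21)
A(p) = -2035/18 (A(p) = -((21 + 212) - 62/9)/2 = -(233 - 62/9)/2 = -½*2035/9 = -2035/18)
√(A(-301) - 175276) = √(-2035/18 - 175276) = √(-3157003/18) = I*√6314006/6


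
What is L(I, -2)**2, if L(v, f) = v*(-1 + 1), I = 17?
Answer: 0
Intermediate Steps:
L(v, f) = 0 (L(v, f) = v*0 = 0)
L(I, -2)**2 = 0**2 = 0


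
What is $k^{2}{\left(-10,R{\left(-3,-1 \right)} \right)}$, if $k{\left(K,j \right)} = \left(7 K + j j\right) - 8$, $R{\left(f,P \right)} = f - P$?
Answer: $5476$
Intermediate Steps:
$k{\left(K,j \right)} = -8 + j^{2} + 7 K$ ($k{\left(K,j \right)} = \left(7 K + j^{2}\right) - 8 = \left(j^{2} + 7 K\right) - 8 = -8 + j^{2} + 7 K$)
$k^{2}{\left(-10,R{\left(-3,-1 \right)} \right)} = \left(-8 + \left(-3 - -1\right)^{2} + 7 \left(-10\right)\right)^{2} = \left(-8 + \left(-3 + 1\right)^{2} - 70\right)^{2} = \left(-8 + \left(-2\right)^{2} - 70\right)^{2} = \left(-8 + 4 - 70\right)^{2} = \left(-74\right)^{2} = 5476$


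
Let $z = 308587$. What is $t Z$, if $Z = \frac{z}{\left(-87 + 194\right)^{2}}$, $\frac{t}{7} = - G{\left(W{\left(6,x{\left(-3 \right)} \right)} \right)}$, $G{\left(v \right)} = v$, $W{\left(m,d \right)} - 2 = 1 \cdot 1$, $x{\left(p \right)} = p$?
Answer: $- \frac{6480327}{11449} \approx -566.02$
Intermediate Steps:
$W{\left(m,d \right)} = 3$ ($W{\left(m,d \right)} = 2 + 1 \cdot 1 = 2 + 1 = 3$)
$t = -21$ ($t = 7 \left(\left(-1\right) 3\right) = 7 \left(-3\right) = -21$)
$Z = \frac{308587}{11449}$ ($Z = \frac{308587}{\left(-87 + 194\right)^{2}} = \frac{308587}{107^{2}} = \frac{308587}{11449} \approx 26.953$)
$t Z = \left(-21\right) \frac{308587}{11449} = - \frac{6480327}{11449}$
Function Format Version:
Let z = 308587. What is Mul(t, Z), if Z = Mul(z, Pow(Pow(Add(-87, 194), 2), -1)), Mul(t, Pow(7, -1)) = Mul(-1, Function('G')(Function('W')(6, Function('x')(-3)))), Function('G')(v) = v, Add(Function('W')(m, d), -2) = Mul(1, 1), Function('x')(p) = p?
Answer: Rational(-6480327, 11449) ≈ -566.02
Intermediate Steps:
Function('W')(m, d) = 3 (Function('W')(m, d) = Add(2, Mul(1, 1)) = Add(2, 1) = 3)
t = -21 (t = Mul(7, Mul(-1, 3)) = Mul(7, -3) = -21)
Z = Rational(308587, 11449) (Z = Mul(308587, Pow(Pow(Add(-87, 194), 2), -1)) = Mul(308587, Pow(Pow(107, 2), -1)) = Mul(308587, Pow(11449, -1)) = Mul(308587, Rational(1, 11449)) = Rational(308587, 11449) ≈ 26.953)
Mul(t, Z) = Mul(-21, Rational(308587, 11449)) = Rational(-6480327, 11449)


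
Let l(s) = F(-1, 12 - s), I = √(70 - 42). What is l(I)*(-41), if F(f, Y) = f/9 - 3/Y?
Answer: 4510/261 + 123*√7/58 ≈ 22.891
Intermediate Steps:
I = 2*√7 (I = √28 = 2*√7 ≈ 5.2915)
F(f, Y) = -3/Y + f/9 (F(f, Y) = f*(⅑) - 3/Y = f/9 - 3/Y = -3/Y + f/9)
l(s) = -⅑ - 3/(12 - s) (l(s) = -3/(12 - s) + (⅑)*(-1) = -3/(12 - s) - ⅑ = -⅑ - 3/(12 - s))
l(I)*(-41) = ((39 - 2*√7)/(9*(-12 + 2*√7)))*(-41) = -41*(39 - 2*√7)/(9*(-12 + 2*√7))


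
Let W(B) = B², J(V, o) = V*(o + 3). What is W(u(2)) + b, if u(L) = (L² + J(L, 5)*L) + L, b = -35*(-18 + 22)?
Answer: 1304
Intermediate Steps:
J(V, o) = V*(3 + o)
b = -140 (b = -35*4 = -140)
u(L) = L + 9*L² (u(L) = (L² + (L*(3 + 5))*L) + L = (L² + (L*8)*L) + L = (L² + (8*L)*L) + L = (L² + 8*L²) + L = 9*L² + L = L + 9*L²)
W(u(2)) + b = (2*(1 + 9*2))² - 140 = (2*(1 + 18))² - 140 = (2*19)² - 140 = 38² - 140 = 1444 - 140 = 1304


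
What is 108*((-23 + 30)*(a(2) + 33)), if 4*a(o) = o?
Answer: 25326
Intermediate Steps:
a(o) = o/4
108*((-23 + 30)*(a(2) + 33)) = 108*((-23 + 30)*((1/4)*2 + 33)) = 108*(7*(1/2 + 33)) = 108*(7*(67/2)) = 108*(469/2) = 25326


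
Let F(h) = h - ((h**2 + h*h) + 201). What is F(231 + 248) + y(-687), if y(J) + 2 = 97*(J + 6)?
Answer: -524663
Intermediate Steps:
y(J) = 580 + 97*J (y(J) = -2 + 97*(J + 6) = -2 + 97*(6 + J) = -2 + (582 + 97*J) = 580 + 97*J)
F(h) = -201 + h - 2*h**2 (F(h) = h - ((h**2 + h**2) + 201) = h - (2*h**2 + 201) = h - (201 + 2*h**2) = h + (-201 - 2*h**2) = -201 + h - 2*h**2)
F(231 + 248) + y(-687) = (-201 + (231 + 248) - 2*(231 + 248)**2) + (580 + 97*(-687)) = (-201 + 479 - 2*479**2) + (580 - 66639) = (-201 + 479 - 2*229441) - 66059 = (-201 + 479 - 458882) - 66059 = -458604 - 66059 = -524663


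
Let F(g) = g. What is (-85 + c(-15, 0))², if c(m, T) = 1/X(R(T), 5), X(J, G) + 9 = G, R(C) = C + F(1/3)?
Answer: 116281/16 ≈ 7267.6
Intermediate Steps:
R(C) = ⅓ + C (R(C) = C + 1/3 = C + ⅓ = ⅓ + C)
X(J, G) = -9 + G
c(m, T) = -¼ (c(m, T) = 1/(-9 + 5) = 1/(-4) = -¼)
(-85 + c(-15, 0))² = (-85 - ¼)² = (-341/4)² = 116281/16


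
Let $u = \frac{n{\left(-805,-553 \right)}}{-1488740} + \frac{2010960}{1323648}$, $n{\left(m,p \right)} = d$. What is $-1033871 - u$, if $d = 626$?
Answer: $- \frac{1179002208247299}{1140374840} \approx -1.0339 \cdot 10^{6}$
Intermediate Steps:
$n{\left(m,p \right)} = 626$
$u = \frac{1732041659}{1140374840}$ ($u = \frac{626}{-1488740} + \frac{2010960}{1323648} = 626 \left(- \frac{1}{1488740}\right) + 2010960 \cdot \frac{1}{1323648} = - \frac{313}{744370} + \frac{4655}{3064} = \frac{1732041659}{1140374840} \approx 1.5188$)
$-1033871 - u = -1033871 - \frac{1732041659}{1140374840} = - \frac{1179002208247299}{1140374840}$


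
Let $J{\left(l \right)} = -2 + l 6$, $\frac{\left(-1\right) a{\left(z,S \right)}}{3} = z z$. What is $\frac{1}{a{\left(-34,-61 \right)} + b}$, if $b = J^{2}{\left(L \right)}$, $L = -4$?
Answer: $- \frac{1}{2792} \approx -0.00035817$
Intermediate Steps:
$a{\left(z,S \right)} = - 3 z^{2}$ ($a{\left(z,S \right)} = - 3 z z = - 3 z^{2}$)
$J{\left(l \right)} = -2 + 6 l$
$b = 676$ ($b = \left(-2 + 6 \left(-4\right)\right)^{2} = \left(-2 - 24\right)^{2} = \left(-26\right)^{2} = 676$)
$\frac{1}{a{\left(-34,-61 \right)} + b} = \frac{1}{- 3 \left(-34\right)^{2} + 676} = \frac{1}{\left(-3\right) 1156 + 676} = \frac{1}{-3468 + 676} = \frac{1}{-2792} = - \frac{1}{2792}$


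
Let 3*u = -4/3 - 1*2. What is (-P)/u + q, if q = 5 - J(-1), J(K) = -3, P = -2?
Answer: 31/5 ≈ 6.2000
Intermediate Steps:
q = 8 (q = 5 - 1*(-3) = 5 + 3 = 8)
u = -10/9 (u = (-4/3 - 1*2)/3 = (-4*⅓ - 2)/3 = (-4/3 - 2)/3 = (⅓)*(-10/3) = -10/9 ≈ -1.1111)
(-P)/u + q = (-1*(-2))/(-10/9) + 8 = 2*(-9/10) + 8 = -9/5 + 8 = 31/5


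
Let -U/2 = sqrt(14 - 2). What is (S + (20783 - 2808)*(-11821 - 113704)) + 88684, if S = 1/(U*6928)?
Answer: -2256223191 - sqrt(3)/83136 ≈ -2.2562e+9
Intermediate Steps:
U = -4*sqrt(3) (U = -2*sqrt(14 - 2) = -4*sqrt(3) ≈ -6.9282)
S = -sqrt(3)/83136 (S = 1/(-4*sqrt(3)*6928) = 1/(-27712*sqrt(3)) = -sqrt(3)/83136 ≈ -2.0834e-5)
(S + (20783 - 2808)*(-11821 - 113704)) + 88684 = (-sqrt(3)/83136 + (20783 - 2808)*(-11821 - 113704)) + 88684 = (-sqrt(3)/83136 + 17975*(-125525)) + 88684 = (-sqrt(3)/83136 - 2256311875) + 88684 = (-2256311875 - sqrt(3)/83136) + 88684 = -2256223191 - sqrt(3)/83136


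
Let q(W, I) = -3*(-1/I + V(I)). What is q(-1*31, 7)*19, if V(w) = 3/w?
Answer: -114/7 ≈ -16.286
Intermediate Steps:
q(W, I) = -6/I (q(W, I) = -3*(-1/I + 3/I) = -6/I)
q(-1*31, 7)*19 = -6/7*19 = -114/7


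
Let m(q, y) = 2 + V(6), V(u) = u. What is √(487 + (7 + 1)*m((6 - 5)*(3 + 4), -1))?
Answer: √551 ≈ 23.473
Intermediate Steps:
m(q, y) = 8 (m(q, y) = 2 + 6 = 8)
√(487 + (7 + 1)*m((6 - 5)*(3 + 4), -1)) = √(487 + (7 + 1)*8) = √(487 + 8*8) = √(487 + 64) = √551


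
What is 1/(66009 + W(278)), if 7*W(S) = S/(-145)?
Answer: 1015/66998857 ≈ 1.5150e-5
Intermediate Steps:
W(S) = -S/1015 (W(S) = (S/(-145))/7 = (S*(-1/145))/7 = (-S/145)/7 = -S/1015)
1/(66009 + W(278)) = 1/(66009 - 1/1015*278) = 1/(66009 - 278/1015) = 1/(66998857/1015) = 1015/66998857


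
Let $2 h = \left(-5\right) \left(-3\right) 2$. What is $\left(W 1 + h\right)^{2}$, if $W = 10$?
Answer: $625$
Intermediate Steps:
$h = 15$ ($h = \frac{\left(-5\right) \left(-3\right) 2}{2} = \frac{15 \cdot 2}{2} = \frac{1}{2} \cdot 30 = 15$)
$\left(W 1 + h\right)^{2} = \left(10 \cdot 1 + 15\right)^{2} = \left(10 + 15\right)^{2} = 25^{2} = 625$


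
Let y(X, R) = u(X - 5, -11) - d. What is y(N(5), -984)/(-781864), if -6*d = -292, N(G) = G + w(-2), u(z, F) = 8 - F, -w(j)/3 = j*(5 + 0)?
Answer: 89/2345592 ≈ 3.7944e-5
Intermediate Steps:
w(j) = -15*j (w(j) = -3*j*(5 + 0) = -3*j*5 = -15*j)
N(G) = 30 + G (N(G) = G - 15*(-2) = G + 30 = 30 + G)
d = 146/3 (d = -1/6*(-292) = 146/3 ≈ 48.667)
y(X, R) = -89/3 (y(X, R) = (8 - 1*(-11)) - 1*146/3 = (8 + 11) - 146/3 = 19 - 146/3 = -89/3)
y(N(5), -984)/(-781864) = -89/3/(-781864) = -89/3*(-1/781864) = 89/2345592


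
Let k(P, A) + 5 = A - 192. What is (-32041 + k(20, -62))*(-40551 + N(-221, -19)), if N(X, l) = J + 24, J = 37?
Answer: 1307827000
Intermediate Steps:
k(P, A) = -197 + A (k(P, A) = -5 + (A - 192) = -5 + (-192 + A) = -197 + A)
N(X, l) = 61 (N(X, l) = 37 + 24 = 61)
(-32041 + k(20, -62))*(-40551 + N(-221, -19)) = (-32041 + (-197 - 62))*(-40551 + 61) = (-32041 - 259)*(-40490) = -32300*(-40490) = 1307827000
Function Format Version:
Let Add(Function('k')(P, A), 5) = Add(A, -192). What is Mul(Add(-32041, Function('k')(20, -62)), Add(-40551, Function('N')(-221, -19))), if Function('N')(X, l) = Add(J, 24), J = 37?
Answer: 1307827000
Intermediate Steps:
Function('k')(P, A) = Add(-197, A) (Function('k')(P, A) = Add(-5, Add(A, -192)) = Add(-5, Add(-192, A)) = Add(-197, A))
Function('N')(X, l) = 61 (Function('N')(X, l) = Add(37, 24) = 61)
Mul(Add(-32041, Function('k')(20, -62)), Add(-40551, Function('N')(-221, -19))) = Mul(Add(-32041, Add(-197, -62)), Add(-40551, 61)) = Mul(Add(-32041, -259), -40490) = Mul(-32300, -40490) = 1307827000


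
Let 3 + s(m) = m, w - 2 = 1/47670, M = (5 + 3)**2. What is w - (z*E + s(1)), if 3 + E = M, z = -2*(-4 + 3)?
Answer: -5625059/47670 ≈ -118.00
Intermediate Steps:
z = 2 (z = -2*(-1) = 2)
M = 64 (M = 8**2 = 64)
E = 61 (E = -3 + 64 = 61)
w = 95341/47670 (w = 2 + 1/47670 = 95341/47670 ≈ 2.0000)
s(m) = -3 + m
w - (z*E + s(1)) = 95341/47670 - (2*61 + (-3 + 1)) = 95341/47670 - (122 - 2) = 95341/47670 - 1*120 = 95341/47670 - 120 = -5625059/47670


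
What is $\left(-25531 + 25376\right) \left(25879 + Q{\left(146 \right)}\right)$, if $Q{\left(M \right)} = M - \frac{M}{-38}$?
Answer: $- \frac{76654940}{19} \approx -4.0345 \cdot 10^{6}$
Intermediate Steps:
$Q{\left(M \right)} = \frac{39 M}{38}$ ($Q{\left(M \right)} = M - M \left(- \frac{1}{38}\right) = M - - \frac{M}{38} = M + \frac{M}{38} = \frac{39 M}{38}$)
$\left(-25531 + 25376\right) \left(25879 + Q{\left(146 \right)}\right) = \left(-25531 + 25376\right) \left(25879 + \frac{39}{38} \cdot 146\right) = - 155 \left(25879 + \frac{2847}{19}\right) = \left(-155\right) \frac{494548}{19} = - \frac{76654940}{19}$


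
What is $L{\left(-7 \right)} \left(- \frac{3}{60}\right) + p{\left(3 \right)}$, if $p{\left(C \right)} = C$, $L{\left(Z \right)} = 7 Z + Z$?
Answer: $\frac{29}{5} \approx 5.8$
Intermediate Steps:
$L{\left(Z \right)} = 8 Z$
$L{\left(-7 \right)} \left(- \frac{3}{60}\right) + p{\left(3 \right)} = 8 \left(-7\right) \left(- \frac{3}{60}\right) + 3 = - 56 \left(\left(-3\right) \frac{1}{60}\right) + 3 = \left(-56\right) \left(- \frac{1}{20}\right) + 3 = \frac{14}{5} + 3 = \frac{29}{5}$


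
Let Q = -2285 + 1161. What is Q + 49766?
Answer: 48642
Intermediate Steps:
Q = -1124
Q + 49766 = -1124 + 49766 = 48642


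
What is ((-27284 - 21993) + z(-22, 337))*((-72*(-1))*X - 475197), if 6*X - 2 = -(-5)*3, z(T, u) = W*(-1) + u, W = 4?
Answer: 23248057392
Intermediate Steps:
z(T, u) = -4 + u (z(T, u) = 4*(-1) + u = -4 + u)
X = 17/6 (X = ⅓ + (-(-5)*3)/6 = ⅓ + (-1*(-15))/6 = ⅓ + (⅙)*15 = ⅓ + 5/2 = 17/6 ≈ 2.8333)
((-27284 - 21993) + z(-22, 337))*((-72*(-1))*X - 475197) = ((-27284 - 21993) + (-4 + 337))*(-72*(-1)*(17/6) - 475197) = (-49277 + 333)*(72*(17/6) - 475197) = -48944*(204 - 475197) = -48944*(-474993) = 23248057392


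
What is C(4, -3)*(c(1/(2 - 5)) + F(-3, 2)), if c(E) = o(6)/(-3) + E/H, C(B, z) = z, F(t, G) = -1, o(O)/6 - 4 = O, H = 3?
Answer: 190/3 ≈ 63.333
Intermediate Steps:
o(O) = 24 + 6*O
c(E) = -20 + E/3 (c(E) = (24 + 6*6)/(-3) + E/3 = (24 + 36)*(-⅓) + E*(⅓) = 60*(-⅓) + E/3 = -20 + E/3)
C(4, -3)*(c(1/(2 - 5)) + F(-3, 2)) = -3*((-20 + 1/(3*(2 - 5))) - 1) = -3*((-20 + (⅓)/(-3)) - 1) = -3*((-20 + (⅓)*(-⅓)) - 1) = -3*((-20 - ⅑) - 1) = -3*(-181/9 - 1) = -3*(-190/9) = 190/3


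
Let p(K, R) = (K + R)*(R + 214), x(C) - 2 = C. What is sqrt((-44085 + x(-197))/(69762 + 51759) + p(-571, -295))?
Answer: 3*sqrt(12788461648426)/40507 ≈ 264.85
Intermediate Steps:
x(C) = 2 + C
p(K, R) = (214 + R)*(K + R) (p(K, R) = (K + R)*(214 + R) = (214 + R)*(K + R))
sqrt((-44085 + x(-197))/(69762 + 51759) + p(-571, -295)) = sqrt((-44085 + (2 - 197))/(69762 + 51759) + ((-295)**2 + 214*(-571) + 214*(-295) - 571*(-295))) = sqrt((-44085 - 195)/121521 + (87025 - 122194 - 63130 + 168445)) = sqrt(-44280*1/121521 + 70146) = sqrt(-14760/40507 + 70146) = sqrt(2841389262/40507) = 3*sqrt(12788461648426)/40507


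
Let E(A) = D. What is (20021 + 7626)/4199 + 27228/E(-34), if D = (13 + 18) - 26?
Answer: 114468607/20995 ≈ 5452.2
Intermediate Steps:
D = 5 (D = 31 - 26 = 5)
E(A) = 5
(20021 + 7626)/4199 + 27228/E(-34) = (20021 + 7626)/4199 + 27228/5 = 27647*(1/4199) + 27228*(⅕) = 27647/4199 + 27228/5 = 114468607/20995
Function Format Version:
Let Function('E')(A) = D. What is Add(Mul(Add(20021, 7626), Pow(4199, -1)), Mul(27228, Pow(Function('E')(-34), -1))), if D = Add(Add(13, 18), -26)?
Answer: Rational(114468607, 20995) ≈ 5452.2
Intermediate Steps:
D = 5 (D = Add(31, -26) = 5)
Function('E')(A) = 5
Add(Mul(Add(20021, 7626), Pow(4199, -1)), Mul(27228, Pow(Function('E')(-34), -1))) = Add(Mul(Add(20021, 7626), Pow(4199, -1)), Mul(27228, Pow(5, -1))) = Add(Mul(27647, Rational(1, 4199)), Mul(27228, Rational(1, 5))) = Add(Rational(27647, 4199), Rational(27228, 5)) = Rational(114468607, 20995)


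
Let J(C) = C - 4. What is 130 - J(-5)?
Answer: 139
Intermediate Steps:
J(C) = -4 + C
130 - J(-5) = 130 - (-4 - 5) = 130 - 1*(-9) = 130 + 9 = 139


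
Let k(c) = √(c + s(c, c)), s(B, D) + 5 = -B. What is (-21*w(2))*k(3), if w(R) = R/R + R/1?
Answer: -63*I*√5 ≈ -140.87*I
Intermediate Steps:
s(B, D) = -5 - B
w(R) = 1 + R (w(R) = 1 + R*1 = 1 + R)
k(c) = I*√5 (k(c) = √(c + (-5 - c)) = √(-5) = I*√5)
(-21*w(2))*k(3) = (-21*(1 + 2))*(I*√5) = (-21*3)*(I*√5) = -63*I*√5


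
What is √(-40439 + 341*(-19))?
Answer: I*√46918 ≈ 216.61*I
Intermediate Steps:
√(-40439 + 341*(-19)) = √(-40439 - 6479) = √(-46918) = I*√46918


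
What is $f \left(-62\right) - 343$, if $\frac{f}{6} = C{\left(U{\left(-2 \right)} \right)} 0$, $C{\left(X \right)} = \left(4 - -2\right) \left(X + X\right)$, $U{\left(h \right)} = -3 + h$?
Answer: $-343$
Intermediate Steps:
$C{\left(X \right)} = 12 X$ ($C{\left(X \right)} = \left(4 + 2\right) 2 X = 6 \cdot 2 X = 12 X$)
$f = 0$ ($f = 6 \cdot 12 \left(-3 - 2\right) 0 = 6 \cdot 12 \left(-5\right) 0 = 6 \left(\left(-60\right) 0\right) = 6 \cdot 0 = 0$)
$f \left(-62\right) - 343 = 0 \left(-62\right) - 343 = 0 - 343 = -343$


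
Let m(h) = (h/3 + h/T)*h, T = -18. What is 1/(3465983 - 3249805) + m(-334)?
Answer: 60289882429/1945602 ≈ 30988.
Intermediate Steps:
m(h) = 5*h**2/18 (m(h) = (h/3 + h/(-18))*h = (h*(1/3) + h*(-1/18))*h = (h/3 - h/18)*h = (5*h/18)*h = 5*h**2/18)
1/(3465983 - 3249805) + m(-334) = 1/(3465983 - 3249805) + (5/18)*(-334)**2 = 1/216178 + (5/18)*111556 = 1/216178 + 278890/9 = 60289882429/1945602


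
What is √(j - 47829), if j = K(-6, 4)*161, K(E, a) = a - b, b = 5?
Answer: I*√47990 ≈ 219.07*I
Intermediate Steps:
K(E, a) = -5 + a (K(E, a) = a - 1*5 = a - 5 = -5 + a)
j = -161 (j = (-5 + 4)*161 = -1*161 = -161)
√(j - 47829) = √(-161 - 47829) = √(-47990) = I*√47990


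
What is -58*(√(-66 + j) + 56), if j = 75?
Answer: -3422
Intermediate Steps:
-58*(√(-66 + j) + 56) = -58*(√(-66 + 75) + 56) = -58*(√9 + 56) = -58*(3 + 56) = -58*59 = -3422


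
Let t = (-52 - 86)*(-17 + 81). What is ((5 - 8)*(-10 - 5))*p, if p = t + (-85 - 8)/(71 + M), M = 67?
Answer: -18283635/46 ≈ -3.9747e+5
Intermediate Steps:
t = -8832 (t = -138*64 = -8832)
p = -406303/46 (p = -8832 + (-85 - 8)/(71 + 67) = -8832 - 93/138 = -8832 - 93*1/138 = -8832 - 31/46 = -406303/46 ≈ -8832.7)
((5 - 8)*(-10 - 5))*p = ((5 - 8)*(-10 - 5))*(-406303/46) = -3*(-15)*(-406303/46) = 45*(-406303/46) = -18283635/46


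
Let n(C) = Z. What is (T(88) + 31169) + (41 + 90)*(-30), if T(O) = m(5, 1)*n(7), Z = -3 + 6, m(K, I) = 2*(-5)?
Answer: 27209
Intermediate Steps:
m(K, I) = -10
Z = 3
n(C) = 3
T(O) = -30 (T(O) = -10*3 = -30)
(T(88) + 31169) + (41 + 90)*(-30) = (-30 + 31169) + (41 + 90)*(-30) = 31139 + 131*(-30) = 31139 - 3930 = 27209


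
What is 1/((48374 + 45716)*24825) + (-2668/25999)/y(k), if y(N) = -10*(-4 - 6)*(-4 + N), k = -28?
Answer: 31159777879/971648875452000 ≈ 3.2069e-5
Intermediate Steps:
y(N) = -400 + 100*N (y(N) = -(-100)*(-4 + N) = -10*(40 - 10*N) = -400 + 100*N)
1/((48374 + 45716)*24825) + (-2668/25999)/y(k) = 1/((48374 + 45716)*24825) + (-2668/25999)/(-400 + 100*(-28)) = (1/24825)/94090 + (-2668*1/25999)/(-400 - 2800) = (1/94090)*(1/24825) - 2668/25999/(-3200) = 1/2335784250 - 2668/25999*(-1/3200) = 1/2335784250 + 667/20799200 = 31159777879/971648875452000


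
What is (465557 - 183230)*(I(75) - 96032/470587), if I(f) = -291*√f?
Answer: -27112426464/470587 - 410785785*√3 ≈ -7.1156e+8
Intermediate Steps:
(465557 - 183230)*(I(75) - 96032/470587) = (465557 - 183230)*(-1455*√3 - 96032/470587) = 282327*(-1455*√3 - 96032*1/470587) = 282327*(-1455*√3 - 96032/470587) = 282327*(-96032/470587 - 1455*√3) = -27112426464/470587 - 410785785*√3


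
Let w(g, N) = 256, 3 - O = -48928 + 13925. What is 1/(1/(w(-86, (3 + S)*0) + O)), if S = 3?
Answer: 35262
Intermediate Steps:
O = 35006 (O = 3 - (-48928 + 13925) = 3 - 1*(-35003) = 3 + 35003 = 35006)
1/(1/(w(-86, (3 + S)*0) + O)) = 1/(1/(256 + 35006)) = 1/(1/35262) = 35262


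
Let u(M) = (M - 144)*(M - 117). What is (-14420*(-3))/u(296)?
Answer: 10815/6802 ≈ 1.5900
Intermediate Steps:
u(M) = (-144 + M)*(-117 + M)
(-14420*(-3))/u(296) = (-14420*(-3))/(16848 + 296**2 - 261*296) = 43260/(16848 + 87616 - 77256) = 43260/27208 = 43260*(1/27208) = 10815/6802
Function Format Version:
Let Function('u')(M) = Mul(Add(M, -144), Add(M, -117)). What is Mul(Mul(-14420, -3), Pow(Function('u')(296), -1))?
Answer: Rational(10815, 6802) ≈ 1.5900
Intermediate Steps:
Function('u')(M) = Mul(Add(-144, M), Add(-117, M))
Mul(Mul(-14420, -3), Pow(Function('u')(296), -1)) = Mul(Mul(-14420, -3), Pow(Add(16848, Pow(296, 2), Mul(-261, 296)), -1)) = Mul(43260, Pow(Add(16848, 87616, -77256), -1)) = Mul(43260, Pow(27208, -1)) = Mul(43260, Rational(1, 27208)) = Rational(10815, 6802)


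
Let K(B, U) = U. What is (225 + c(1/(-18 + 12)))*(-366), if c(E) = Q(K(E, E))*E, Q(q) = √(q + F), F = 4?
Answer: -82350 + 61*√138/6 ≈ -82231.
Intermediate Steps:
Q(q) = √(4 + q) (Q(q) = √(q + 4) = √(4 + q))
c(E) = E*√(4 + E) (c(E) = √(4 + E)*E = E*√(4 + E))
(225 + c(1/(-18 + 12)))*(-366) = (225 + √(4 + 1/(-18 + 12))/(-18 + 12))*(-366) = (225 + √(4 + 1/(-6))/(-6))*(-366) = (225 - √(4 - ⅙)/6)*(-366) = (225 - √138/36)*(-366) = -82350 + 61*√138/6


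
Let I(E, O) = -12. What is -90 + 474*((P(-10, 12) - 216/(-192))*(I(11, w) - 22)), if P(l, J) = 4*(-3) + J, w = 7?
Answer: -36441/2 ≈ -18221.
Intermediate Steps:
P(l, J) = -12 + J
-90 + 474*((P(-10, 12) - 216/(-192))*(I(11, w) - 22)) = -90 + 474*(((-12 + 12) - 216/(-192))*(-12 - 22)) = -90 + 474*((0 - 216*(-1/192))*(-34)) = -90 + 474*((0 + 9/8)*(-34)) = -90 + 474*((9/8)*(-34)) = -90 + 474*(-153/4) = -90 - 36261/2 = -36441/2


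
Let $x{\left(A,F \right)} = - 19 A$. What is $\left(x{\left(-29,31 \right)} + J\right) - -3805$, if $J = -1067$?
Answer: $3289$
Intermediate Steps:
$\left(x{\left(-29,31 \right)} + J\right) - -3805 = \left(\left(-19\right) \left(-29\right) - 1067\right) - -3805 = \left(551 - 1067\right) + 3805 = -516 + 3805 = 3289$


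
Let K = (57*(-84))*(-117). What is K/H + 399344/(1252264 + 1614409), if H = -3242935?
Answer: -310852113268/9296434205255 ≈ -0.033438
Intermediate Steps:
K = 560196 (K = -4788*(-117) = 560196)
K/H + 399344/(1252264 + 1614409) = 560196/(-3242935) + 399344/(1252264 + 1614409) = 560196*(-1/3242935) + 399344/2866673 = -560196/3242935 + 399344*(1/2866673) = -560196/3242935 + 399344/2866673 = -310852113268/9296434205255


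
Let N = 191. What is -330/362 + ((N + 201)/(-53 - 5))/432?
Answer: -525649/566892 ≈ -0.92725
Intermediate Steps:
-330/362 + ((N + 201)/(-53 - 5))/432 = -330/362 + ((191 + 201)/(-53 - 5))/432 = -330*1/362 + (392/(-58))*(1/432) = -165/181 + (392*(-1/58))*(1/432) = -165/181 - 196/29*1/432 = -165/181 - 49/3132 = -525649/566892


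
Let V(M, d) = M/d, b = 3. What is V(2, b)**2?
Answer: 4/9 ≈ 0.44444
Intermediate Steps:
V(2, b)**2 = (2/3)**2 = 4/9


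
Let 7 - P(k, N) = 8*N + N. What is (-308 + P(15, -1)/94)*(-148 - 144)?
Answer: 4224656/47 ≈ 89886.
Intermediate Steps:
P(k, N) = 7 - 9*N (P(k, N) = 7 - (8*N + N) = 7 - 9*N)
(-308 + P(15, -1)/94)*(-148 - 144) = (-308 + (7 - 9*(-1))/94)*(-148 - 144) = (-308 + (7 + 9)*(1/94))*(-292) = (-308 + 16*(1/94))*(-292) = (-308 + 8/47)*(-292) = -14468/47*(-292) = 4224656/47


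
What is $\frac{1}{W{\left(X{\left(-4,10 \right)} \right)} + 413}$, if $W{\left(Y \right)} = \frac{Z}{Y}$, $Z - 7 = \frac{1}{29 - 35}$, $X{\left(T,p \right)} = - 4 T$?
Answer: $\frac{96}{39689} \approx 0.0024188$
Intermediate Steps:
$Z = \frac{41}{6}$ ($Z = 7 + \frac{1}{29 - 35} = 7 + \frac{1}{-6} = 7 - \frac{1}{6} = \frac{41}{6} \approx 6.8333$)
$W{\left(Y \right)} = \frac{41}{6 Y}$
$\frac{1}{W{\left(X{\left(-4,10 \right)} \right)} + 413} = \frac{1}{\frac{41}{6 \left(\left(-4\right) \left(-4\right)\right)} + 413} = \frac{1}{\frac{41}{6 \cdot 16} + 413} = \frac{1}{\frac{41}{6} \cdot \frac{1}{16} + 413} = \frac{1}{\frac{41}{96} + 413} = \frac{1}{\frac{39689}{96}} = \frac{96}{39689}$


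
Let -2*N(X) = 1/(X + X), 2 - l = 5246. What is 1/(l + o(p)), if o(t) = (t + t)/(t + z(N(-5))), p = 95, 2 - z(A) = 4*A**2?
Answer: -9699/50842556 ≈ -0.00019077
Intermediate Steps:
l = -5244 (l = 2 - 1*5246 = 2 - 5246 = -5244)
N(X) = -1/(4*X) (N(X) = -1/(2*(X + X)) = -1/(2*X)/2 = -1/(4*X))
z(A) = 2 - 4*A**2
o(t) = 2*t/(199/100 + t) (o(t) = (t + t)/(t + (2 - 4*(-1/4/(-5))**2)) = (2*t)/(t + (2 - 4*(-1/4*(-1/5))**2)) = (2*t)/(t + (2 - 4*(1/20)**2)) = (2*t)/(t + (2 - 4*1/400)) = (2*t)/(t + (2 - 1/100)) = (2*t)/(t + 199/100) = (2*t)/(199/100 + t) = 2*t/(199/100 + t))
1/(l + o(p)) = 1/(-5244 + 200*95/(199 + 100*95)) = 1/(-5244 + 200*95/(199 + 9500)) = 1/(-5244 + 200*95/9699) = 1/(-5244 + 200*95*(1/9699)) = 1/(-5244 + 19000/9699) = 1/(-50842556/9699) = -9699/50842556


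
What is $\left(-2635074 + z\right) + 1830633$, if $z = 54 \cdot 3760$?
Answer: $-601401$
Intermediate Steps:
$z = 203040$
$\left(-2635074 + z\right) + 1830633 = \left(-2635074 + 203040\right) + 1830633 = -2432034 + 1830633 = -601401$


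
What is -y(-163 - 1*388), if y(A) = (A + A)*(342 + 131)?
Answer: 521246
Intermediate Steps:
y(A) = 946*A (y(A) = (2*A)*473 = 946*A)
-y(-163 - 1*388) = -946*(-163 - 1*388) = -946*(-163 - 388) = -946*(-551) = -1*(-521246) = 521246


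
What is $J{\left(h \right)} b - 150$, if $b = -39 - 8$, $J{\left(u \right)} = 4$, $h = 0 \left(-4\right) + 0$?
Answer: $-338$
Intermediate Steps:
$h = 0$ ($h = 0 + 0 = 0$)
$b = -47$ ($b = -39 - 8 = -47$)
$J{\left(h \right)} b - 150 = 4 \left(-47\right) - 150 = -188 - 150 = -338$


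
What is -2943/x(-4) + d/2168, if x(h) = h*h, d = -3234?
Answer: -804021/4336 ≈ -185.43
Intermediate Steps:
x(h) = h**2
-2943/x(-4) + d/2168 = -2943/((-4)**2) - 3234/2168 = -2943/16 - 3234*1/2168 = -2943*1/16 - 1617/1084 = -2943/16 - 1617/1084 = -804021/4336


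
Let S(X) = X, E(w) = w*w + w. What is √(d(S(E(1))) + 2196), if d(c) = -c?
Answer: √2194 ≈ 46.840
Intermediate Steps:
E(w) = w + w² (E(w) = w² + w = w + w²)
√(d(S(E(1))) + 2196) = √(-(1 + 1) + 2196) = √(-2 + 2196) = √2194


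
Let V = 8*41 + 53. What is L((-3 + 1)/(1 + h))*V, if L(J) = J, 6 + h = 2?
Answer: 254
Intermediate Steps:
h = -4 (h = -6 + 2 = -4)
V = 381 (V = 328 + 53 = 381)
L((-3 + 1)/(1 + h))*V = ((-3 + 1)/(1 - 4))*381 = -2/(-3)*381 = -2*(-1/3)*381 = (2/3)*381 = 254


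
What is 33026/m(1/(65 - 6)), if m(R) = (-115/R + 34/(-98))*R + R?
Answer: -95478166/332433 ≈ -287.21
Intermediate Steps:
m(R) = R + R*(-17/49 - 115/R) (m(R) = (-115/R + 34*(-1/98))*R + R = (-115/R - 17/49)*R + R = (-17/49 - 115/R)*R + R = R*(-17/49 - 115/R) + R = R + R*(-17/49 - 115/R))
33026/m(1/(65 - 6)) = 33026/(-115 + 32/(49*(65 - 6))) = 33026/(-115 + (32/49)/59) = 33026/(-115 + (32/49)*(1/59)) = 33026/(-115 + 32/2891) = 33026/(-332433/2891) = 33026*(-2891/332433) = -95478166/332433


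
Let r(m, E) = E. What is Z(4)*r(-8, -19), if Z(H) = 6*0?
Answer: 0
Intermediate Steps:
Z(H) = 0
Z(4)*r(-8, -19) = 0*(-19) = 0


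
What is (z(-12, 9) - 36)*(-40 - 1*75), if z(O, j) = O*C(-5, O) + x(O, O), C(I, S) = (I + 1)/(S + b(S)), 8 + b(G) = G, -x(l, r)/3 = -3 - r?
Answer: 14835/2 ≈ 7417.5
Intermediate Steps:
x(l, r) = 9 + 3*r (x(l, r) = -3*(-3 - r) = 9 + 3*r)
b(G) = -8 + G
C(I, S) = (1 + I)/(-8 + 2*S) (C(I, S) = (I + 1)/(S + (-8 + S)) = (1 + I)/(-8 + 2*S))
z(O, j) = 9 + 3*O - 2*O/(-4 + O) (z(O, j) = O*((1 - 5)/(2*(-4 + O))) + (9 + 3*O) = O*((½)*(-4)/(-4 + O)) + (9 + 3*O) = O*(-2/(-4 + O)) + (9 + 3*O) = -2*O/(-4 + O) + (9 + 3*O) = 9 + 3*O - 2*O/(-4 + O))
(z(-12, 9) - 36)*(-40 - 1*75) = ((-36 - 5*(-12) + 3*(-12)²)/(-4 - 12) - 36)*(-40 - 1*75) = ((-36 + 60 + 3*144)/(-16) - 36)*(-40 - 75) = (-(-36 + 60 + 432)/16 - 36)*(-115) = (-1/16*456 - 36)*(-115) = (-57/2 - 36)*(-115) = -129/2*(-115) = 14835/2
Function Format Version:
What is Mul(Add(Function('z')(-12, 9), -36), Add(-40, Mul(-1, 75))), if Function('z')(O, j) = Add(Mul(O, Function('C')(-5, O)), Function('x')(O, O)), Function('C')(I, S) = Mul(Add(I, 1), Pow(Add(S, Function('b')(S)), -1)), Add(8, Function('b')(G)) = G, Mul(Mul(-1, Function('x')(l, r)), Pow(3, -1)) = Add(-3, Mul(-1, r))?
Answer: Rational(14835, 2) ≈ 7417.5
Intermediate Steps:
Function('x')(l, r) = Add(9, Mul(3, r)) (Function('x')(l, r) = Mul(-3, Add(-3, Mul(-1, r))) = Add(9, Mul(3, r)))
Function('b')(G) = Add(-8, G)
Function('C')(I, S) = Mul(Pow(Add(-8, Mul(2, S)), -1), Add(1, I)) (Function('C')(I, S) = Mul(Add(I, 1), Pow(Add(S, Add(-8, S)), -1)) = Mul(Add(1, I), Pow(Add(-8, Mul(2, S)), -1)) = Mul(Pow(Add(-8, Mul(2, S)), -1), Add(1, I)))
Function('z')(O, j) = Add(9, Mul(3, O), Mul(-2, O, Pow(Add(-4, O), -1))) (Function('z')(O, j) = Add(Mul(O, Mul(Rational(1, 2), Pow(Add(-4, O), -1), Add(1, -5))), Add(9, Mul(3, O))) = Add(Mul(O, Mul(Rational(1, 2), Pow(Add(-4, O), -1), -4)), Add(9, Mul(3, O))) = Add(Mul(O, Mul(-2, Pow(Add(-4, O), -1))), Add(9, Mul(3, O))) = Add(Mul(-2, O, Pow(Add(-4, O), -1)), Add(9, Mul(3, O))) = Add(9, Mul(3, O), Mul(-2, O, Pow(Add(-4, O), -1))))
Mul(Add(Function('z')(-12, 9), -36), Add(-40, Mul(-1, 75))) = Mul(Add(Mul(Pow(Add(-4, -12), -1), Add(-36, Mul(-5, -12), Mul(3, Pow(-12, 2)))), -36), Add(-40, Mul(-1, 75))) = Mul(Add(Mul(Pow(-16, -1), Add(-36, 60, Mul(3, 144))), -36), Add(-40, -75)) = Mul(Add(Mul(Rational(-1, 16), Add(-36, 60, 432)), -36), -115) = Mul(Add(Mul(Rational(-1, 16), 456), -36), -115) = Mul(Add(Rational(-57, 2), -36), -115) = Mul(Rational(-129, 2), -115) = Rational(14835, 2)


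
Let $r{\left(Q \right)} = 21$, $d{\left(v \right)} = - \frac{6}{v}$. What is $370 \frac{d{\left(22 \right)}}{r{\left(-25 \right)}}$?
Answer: $- \frac{370}{77} \approx -4.8052$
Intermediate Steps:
$370 \frac{d{\left(22 \right)}}{r{\left(-25 \right)}} = 370 \frac{\left(-6\right) \frac{1}{22}}{21} = 370 \left(-6\right) \frac{1}{22} \cdot \frac{1}{21} = 370 \left(\left(- \frac{3}{11}\right) \frac{1}{21}\right) = 370 \left(- \frac{1}{77}\right) = - \frac{370}{77}$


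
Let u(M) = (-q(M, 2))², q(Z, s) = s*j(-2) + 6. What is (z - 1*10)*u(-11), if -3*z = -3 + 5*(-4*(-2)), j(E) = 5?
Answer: -17152/3 ≈ -5717.3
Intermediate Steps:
q(Z, s) = 6 + 5*s (q(Z, s) = s*5 + 6 = 5*s + 6 = 6 + 5*s)
z = -37/3 (z = -(-3 + 5*(-4*(-2)))/3 = -(-3 + 5*8)/3 = -(-3 + 40)/3 = -⅓*37 = -37/3 ≈ -12.333)
u(M) = 256 (u(M) = (-(6 + 5*2))² = (-(6 + 10))² = (-1*16)² = (-16)² = 256)
(z - 1*10)*u(-11) = (-37/3 - 1*10)*256 = (-37/3 - 10)*256 = -67/3*256 = -17152/3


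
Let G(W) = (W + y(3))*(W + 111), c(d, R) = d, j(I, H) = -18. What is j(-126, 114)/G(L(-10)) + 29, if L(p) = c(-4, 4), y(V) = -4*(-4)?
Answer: 6203/214 ≈ 28.986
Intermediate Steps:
y(V) = 16
L(p) = -4
G(W) = (16 + W)*(111 + W) (G(W) = (W + 16)*(W + 111) = (16 + W)*(111 + W))
j(-126, 114)/G(L(-10)) + 29 = -18/(1776 + (-4)² + 127*(-4)) + 29 = -18/(1776 + 16 - 508) + 29 = -18/1284 + 29 = -18*1/1284 + 29 = -3/214 + 29 = 6203/214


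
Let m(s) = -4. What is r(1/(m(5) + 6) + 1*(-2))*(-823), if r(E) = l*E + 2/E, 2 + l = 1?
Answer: -823/6 ≈ -137.17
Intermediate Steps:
l = -1 (l = -2 + 1 = -1)
r(E) = -E + 2/E
r(1/(m(5) + 6) + 1*(-2))*(-823) = (-(1/(-4 + 6) + 1*(-2)) + 2/(1/(-4 + 6) + 1*(-2)))*(-823) = (-(1/2 - 2) + 2/(1/2 - 2))*(-823) = (-(½ - 2) + 2/(½ - 2))*(-823) = (-1*(-3/2) + 2/(-3/2))*(-823) = (3/2 + 2*(-⅔))*(-823) = (3/2 - 4/3)*(-823) = (⅙)*(-823) = -823/6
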